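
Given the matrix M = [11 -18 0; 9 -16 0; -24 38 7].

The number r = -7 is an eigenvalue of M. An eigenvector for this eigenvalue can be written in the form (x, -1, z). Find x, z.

-1, 1

We need (M + 7I)v = 0.
M + 7I = [[18, -18, 0], [9, -9, 0], [-24, 38, 14]].
Row 1: (18)·x + (-18)·-1 + (0)·z = 0
Row 2: (9)·x + (-9)·-1 + (0)·z = 0
Row 3: (-24)·x + (38)·-1 + (14)·z = 0
Solving gives x = -1, z = 1.
Check: M·(-1, -1, 1) = (7, 7, -7) = -7·(-1, -1, 1).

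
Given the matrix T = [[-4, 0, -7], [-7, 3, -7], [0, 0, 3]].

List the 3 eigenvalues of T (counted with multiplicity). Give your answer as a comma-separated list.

Compute the characteristic polynomial p(μ) = det(μI - T).
Expanding along the first row, p(μ) = μ^3 - 2μ^2 - 15μ + 36.
Rational-root test: μ = 3 gives p(3) = 0.
Dividing by (μ - 3) leaves μ^2 + μ - 12.
The quadratic factors as (μ + 4)·(μ - 3).
Eigenvalues: -4, 3, 3.

-4, 3, 3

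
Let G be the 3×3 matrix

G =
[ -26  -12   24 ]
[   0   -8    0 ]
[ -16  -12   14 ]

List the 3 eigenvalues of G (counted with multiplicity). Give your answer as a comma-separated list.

-10, -8, -2

Set up det(λI - G) = 0.
Expanding the 3×3 determinant: p(λ) = λ^3 + 20λ^2 + 116λ + 160.
Rational-root test: λ = -2 gives p(-2) = 0.
Factor out (λ + 2): p(λ) = (λ + 2)·(λ^2 + 18λ + 80).
The quadratic factors as (λ + 10)·(λ + 8).
Eigenvalues: -10, -8, -2.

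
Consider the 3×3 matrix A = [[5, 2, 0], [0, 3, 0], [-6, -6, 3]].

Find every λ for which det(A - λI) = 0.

The characteristic polynomial is p(μ) = det(μI - A).
Expanding the 3×3 determinant: p(μ) = μ^3 - 11μ^2 + 39μ - 45.
Rational-root test: μ = 5 gives p(5) = 0.
Factor out (μ - 5): p(μ) = (μ - 5)·(μ^2 - 6μ + 9).
The quadratic factor is (μ - 3)^2.
Eigenvalues: 3, 3, 5.

3, 3, 5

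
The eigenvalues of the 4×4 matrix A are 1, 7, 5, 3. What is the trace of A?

trace(A) is the sum of the eigenvalues: (1) + (7) + (5) + (3) = 16.

16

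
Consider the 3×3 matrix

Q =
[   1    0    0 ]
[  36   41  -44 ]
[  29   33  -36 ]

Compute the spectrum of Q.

-3, 1, 8

Compute the characteristic polynomial p(t) = det(tI - Q).
Expanding along the first row, p(t) = t^3 - 6t^2 - 19t + 24.
Try t = 1: p(1) = 0, so 1 is a root.
Factor out (t - 1): p(t) = (t - 1)·(t^2 - 5t - 24).
The quadratic factors as (t + 3)·(t - 8).
Eigenvalues: -3, 1, 8.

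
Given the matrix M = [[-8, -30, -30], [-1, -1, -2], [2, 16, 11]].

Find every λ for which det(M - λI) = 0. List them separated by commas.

Set up det(rI - M) = 0.
Expanding the 3×3 determinant: p(r) = r^3 - 2r^2 - 29r - 42.
Since p(-2) = 0, r = -2 is a root.
Factor out (r + 2): p(r) = (r + 2)·(r^2 - 4r - 21).
The quadratic factors as (r + 3)·(r - 7).
Eigenvalues: -3, -2, 7.

-3, -2, 7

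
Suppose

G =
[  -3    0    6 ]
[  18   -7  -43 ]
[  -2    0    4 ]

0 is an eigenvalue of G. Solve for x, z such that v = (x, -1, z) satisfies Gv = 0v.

2, 1

We need (G)v = 0.
G = [[-3, 0, 6], [18, -7, -43], [-2, 0, 4]].
Row 1: (-3)·x + (0)·-1 + (6)·z = 0
Row 2: (18)·x + (-7)·-1 + (-43)·z = 0
Row 3: (-2)·x + (0)·-1 + (4)·z = 0
Solving gives x = 2, z = 1.
Check: G·(2, -1, 1) = (0, 0, 0) = 0·(2, -1, 1).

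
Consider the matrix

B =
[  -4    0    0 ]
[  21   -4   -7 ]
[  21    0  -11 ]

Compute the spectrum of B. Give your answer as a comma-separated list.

-11, -4, -4

Compute the characteristic polynomial p(t) = det(tI - B).
Expanding the 3×3 determinant: p(t) = t^3 + 19t^2 + 104t + 176.
Since p(-4) = 0, t = -4 is a root.
Dividing by (t + 4) leaves t^2 + 15t + 44.
The quadratic factors as (t + 11)·(t + 4).
Eigenvalues: -11, -4, -4.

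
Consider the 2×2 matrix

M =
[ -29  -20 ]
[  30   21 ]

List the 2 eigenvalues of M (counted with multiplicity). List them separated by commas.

det(M - sI) = (-29 - s)(21 - s) - (-20)·(30) = s^2 + 8s - 9.
This factors as (s + 9)·(s - 1) = 0.
Eigenvalues: -9, 1.

-9, 1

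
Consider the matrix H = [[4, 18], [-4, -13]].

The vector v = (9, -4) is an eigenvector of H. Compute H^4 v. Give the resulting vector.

(2304, -1024)

First find the eigenvalue: Hv = (-36, 16) = -4·(9, -4), so λ = -4.
Then H^4 v = λ^4·v = (-4)^4·(9, -4) = 256·(9, -4) = (2304, -1024).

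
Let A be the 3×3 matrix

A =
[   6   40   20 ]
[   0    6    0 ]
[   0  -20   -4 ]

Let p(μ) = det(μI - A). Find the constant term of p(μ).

p(μ) = μ^3 - 8μ^2 - 12μ + 144.
The constant term is 144.

144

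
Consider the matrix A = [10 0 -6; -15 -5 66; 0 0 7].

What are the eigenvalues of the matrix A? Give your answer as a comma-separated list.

-5, 7, 10

Compute the characteristic polynomial p(lambda) = det(lambda·I - A).
Cofactor expansion gives p(lambda) = lambda^3 - 12·lambda^2 - 15·lambda + 350.
Rational-root test: lambda = -5 gives p(-5) = 0.
Factor out (lambda + 5): p(lambda) = (lambda + 5)·(lambda^2 - 17·lambda + 70).
The quadratic factors as (lambda - 7)·(lambda - 10).
Eigenvalues: -5, 7, 10.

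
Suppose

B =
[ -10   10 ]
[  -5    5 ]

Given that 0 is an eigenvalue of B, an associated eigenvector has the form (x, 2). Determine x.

We need (B)v = 0.
B = [[-10, 10], [-5, 5]].
Row 1: (-10)·x + (10)·2 = 0
Row 2: (-5)·x + (5)·2 = 0
Solving gives x = 2.
Check: B·(2, 2) = (0, 0) = 0·(2, 2).

2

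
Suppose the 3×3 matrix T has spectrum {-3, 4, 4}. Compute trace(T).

5

trace(T) is the sum of the eigenvalues: (-3) + (4) + (4) = 5.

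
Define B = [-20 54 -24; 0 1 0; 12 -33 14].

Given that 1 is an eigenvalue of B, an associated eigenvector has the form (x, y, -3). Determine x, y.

6, 1

We need (B - 1I)v = 0.
B - 1I = [[-21, 54, -24], [0, 0, 0], [12, -33, 13]].
Row 1: (-21)·x + (54)·y + (-24)·-3 = 0
Row 2: (0)·x + (0)·y + (0)·-3 = 0
Row 3: (12)·x + (-33)·y + (13)·-3 = 0
Solving gives x = 6, y = 1.
Check: B·(6, 1, -3) = (6, 1, -3) = 1·(6, 1, -3).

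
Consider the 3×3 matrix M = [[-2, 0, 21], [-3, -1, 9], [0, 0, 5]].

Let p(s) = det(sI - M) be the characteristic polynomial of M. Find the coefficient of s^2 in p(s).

The coefficient of s^2 of det(sI - M) is −trace(M).
trace(M) = (-2) + (-1) + (5) = 2, so the coefficient is -2.

-2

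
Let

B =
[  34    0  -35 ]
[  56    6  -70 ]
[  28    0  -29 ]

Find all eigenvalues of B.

Compute the characteristic polynomial p(r) = det(rI - B).
Expanding along the first row, p(r) = r^3 - 11r^2 + 24r + 36.
Rational-root test: r = -1 gives p(-1) = 0.
Dividing by (r + 1) leaves r^2 - 12r + 36.
The quadratic factor is (r - 6)^2.
Eigenvalues: -1, 6, 6.

-1, 6, 6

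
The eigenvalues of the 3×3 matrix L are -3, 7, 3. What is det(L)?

-63

det(L) is the product of the eigenvalues: (-3) · (7) · (3) = -63.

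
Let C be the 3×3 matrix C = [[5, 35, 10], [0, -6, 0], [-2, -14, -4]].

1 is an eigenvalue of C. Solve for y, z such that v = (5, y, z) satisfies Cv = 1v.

0, -2

We need (C - 1I)v = 0.
C - 1I = [[4, 35, 10], [0, -7, 0], [-2, -14, -5]].
Row 1: (4)·5 + (35)·y + (10)·z = 0
Row 2: (0)·5 + (-7)·y + (0)·z = 0
Row 3: (-2)·5 + (-14)·y + (-5)·z = 0
Solving gives y = 0, z = -2.
Check: C·(5, 0, -2) = (5, 0, -2) = 1·(5, 0, -2).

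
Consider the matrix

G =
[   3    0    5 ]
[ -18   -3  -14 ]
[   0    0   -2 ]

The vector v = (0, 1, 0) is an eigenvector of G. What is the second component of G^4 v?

81

First find the eigenvalue: Gv = (0, -3, 0) = -3·(0, 1, 0), so λ = -3.
Then G^4 v = λ^4·v = (-3)^4·(0, 1, 0) = 81·(0, 1, 0) = (0, 81, 0).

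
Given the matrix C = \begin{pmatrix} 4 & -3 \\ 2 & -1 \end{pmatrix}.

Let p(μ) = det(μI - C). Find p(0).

2

p(0) = det(0·I − C) = det(−C) = (−1)^2·det(C).
det(C) = 2, so p(0) = 2.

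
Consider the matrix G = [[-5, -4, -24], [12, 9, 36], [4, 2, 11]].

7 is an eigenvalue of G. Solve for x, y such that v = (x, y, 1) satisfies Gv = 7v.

-4, 6

We need (G - 7I)v = 0.
G - 7I = [[-12, -4, -24], [12, 2, 36], [4, 2, 4]].
Row 1: (-12)·x + (-4)·y + (-24)·1 = 0
Row 2: (12)·x + (2)·y + (36)·1 = 0
Row 3: (4)·x + (2)·y + (4)·1 = 0
Solving gives x = -4, y = 6.
Check: G·(-4, 6, 1) = (-28, 42, 7) = 7·(-4, 6, 1).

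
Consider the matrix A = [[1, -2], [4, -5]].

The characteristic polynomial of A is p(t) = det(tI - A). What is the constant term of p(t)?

p(t) = t^2 + 4t + 3.
The constant term is 3.

3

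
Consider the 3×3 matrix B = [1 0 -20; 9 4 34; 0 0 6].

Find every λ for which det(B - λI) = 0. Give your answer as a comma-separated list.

1, 4, 6

The characteristic polynomial is p(λ) = det(λI - B).
Expanding along the first row, p(λ) = λ^3 - 11λ^2 + 34λ - 24.
Since p(6) = 0, λ = 6 is a root.
Dividing by (λ - 6) leaves λ^2 - 5λ + 4.
The quadratic factors as (λ - 1)·(λ - 4).
Eigenvalues: 1, 4, 6.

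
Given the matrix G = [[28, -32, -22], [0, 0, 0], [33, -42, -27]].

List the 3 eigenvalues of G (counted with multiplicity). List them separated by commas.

-5, 0, 6

Set up det(λI - G) = 0.
Expanding along the first row, p(λ) = λ^3 - λ^2 - 30λ.
Since p(6) = 0, λ = 6 is a root.
Dividing by (λ - 6) leaves λ^2 + 5λ.
The quadratic factors as (λ + 5)·λ.
Eigenvalues: -5, 0, 6.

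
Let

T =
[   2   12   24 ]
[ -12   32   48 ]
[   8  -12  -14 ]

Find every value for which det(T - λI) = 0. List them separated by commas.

2, 8, 10

Set up det(sI - T) = 0.
Expanding along the first row, p(s) = s^3 - 20s^2 + 116s - 160.
Since p(2) = 0, s = 2 is a root.
Dividing by (s - 2) leaves s^2 - 18s + 80.
The quadratic factors as (s - 8)·(s - 10).
Eigenvalues: 2, 8, 10.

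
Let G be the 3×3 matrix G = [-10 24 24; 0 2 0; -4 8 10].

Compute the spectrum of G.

Set up det(λI - G) = 0.
Expanding the 3×3 determinant: p(λ) = λ^3 - 2λ^2 - 4λ + 8.
Rational-root test: λ = -2 gives p(-2) = 0.
Factor out (λ + 2): p(λ) = (λ + 2)·(λ^2 - 4λ + 4).
The quadratic factor is (λ - 2)^2.
Eigenvalues: -2, 2, 2.

-2, 2, 2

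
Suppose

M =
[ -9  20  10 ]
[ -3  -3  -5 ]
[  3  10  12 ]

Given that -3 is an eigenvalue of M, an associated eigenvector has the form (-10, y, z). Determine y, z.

We need (M + 3I)v = 0.
M + 3I = [[-6, 20, 10], [-3, 0, -5], [3, 10, 15]].
Row 1: (-6)·-10 + (20)·y + (10)·z = 0
Row 2: (-3)·-10 + (0)·y + (-5)·z = 0
Row 3: (3)·-10 + (10)·y + (15)·z = 0
Solving gives y = -6, z = 6.
Check: M·(-10, -6, 6) = (30, 18, -18) = -3·(-10, -6, 6).

-6, 6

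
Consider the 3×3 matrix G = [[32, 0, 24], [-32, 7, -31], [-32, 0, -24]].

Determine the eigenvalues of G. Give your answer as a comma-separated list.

0, 7, 8

Set up det(λI - G) = 0.
Expanding the 3×3 determinant: p(λ) = λ^3 - 15λ^2 + 56λ.
Since p(0) = 0, λ = 0 is a root.
Dividing by λ leaves λ^2 - 15λ + 56.
The quadratic factors as (λ - 7)·(λ - 8).
Eigenvalues: 0, 7, 8.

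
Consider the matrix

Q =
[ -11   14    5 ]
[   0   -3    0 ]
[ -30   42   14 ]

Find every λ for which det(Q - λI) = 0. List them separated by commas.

-3, -1, 4

Compute the characteristic polynomial p(t) = det(tI - Q).
Expanding along the first row, p(t) = t^3 - 13t - 12.
Try t = -1: p(-1) = 0, so -1 is a root.
Factor out (t + 1): p(t) = (t + 1)·(t^2 - t - 12).
The quadratic factors as (t + 3)·(t - 4).
Eigenvalues: -3, -1, 4.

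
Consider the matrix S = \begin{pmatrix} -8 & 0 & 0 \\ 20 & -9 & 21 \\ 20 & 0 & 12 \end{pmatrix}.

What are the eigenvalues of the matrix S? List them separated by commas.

-9, -8, 12

Set up det(λI - S) = 0.
Cofactor expansion gives p(λ) = λ^3 + 5λ^2 - 132λ - 864.
Since p(-9) = 0, λ = -9 is a root.
Dividing by (λ + 9) leaves λ^2 - 4λ - 96.
The quadratic factors as (λ + 8)·(λ - 12).
Eigenvalues: -9, -8, 12.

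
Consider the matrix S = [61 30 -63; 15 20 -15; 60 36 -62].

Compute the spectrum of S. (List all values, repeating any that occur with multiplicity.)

-2, 10, 11

Set up det(sI - S) = 0.
Cofactor expansion gives p(s) = s^3 - 19s^2 + 68s + 220.
Rational-root test: s = 11 gives p(11) = 0.
Factor out (s - 11): p(s) = (s - 11)·(s^2 - 8s - 20).
The quadratic factors as (s + 2)·(s - 10).
Eigenvalues: -2, 10, 11.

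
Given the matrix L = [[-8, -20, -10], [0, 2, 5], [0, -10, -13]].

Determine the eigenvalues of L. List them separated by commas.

-8, -8, -3

Compute the characteristic polynomial p(s) = det(sI - L).
Cofactor expansion gives p(s) = s^3 + 19s^2 + 112s + 192.
Since p(-8) = 0, s = -8 is a root.
Factor out (s + 8): p(s) = (s + 8)·(s^2 + 11s + 24).
The quadratic factors as (s + 8)·(s + 3).
Eigenvalues: -8, -8, -3.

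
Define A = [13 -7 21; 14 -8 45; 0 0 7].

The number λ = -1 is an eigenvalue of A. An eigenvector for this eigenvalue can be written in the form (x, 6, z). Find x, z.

3, 0

We need (A + 1I)v = 0.
A + 1I = [[14, -7, 21], [14, -7, 45], [0, 0, 8]].
Row 1: (14)·x + (-7)·6 + (21)·z = 0
Row 2: (14)·x + (-7)·6 + (45)·z = 0
Row 3: (0)·x + (0)·6 + (8)·z = 0
Solving gives x = 3, z = 0.
Check: A·(3, 6, 0) = (-3, -6, 0) = -1·(3, 6, 0).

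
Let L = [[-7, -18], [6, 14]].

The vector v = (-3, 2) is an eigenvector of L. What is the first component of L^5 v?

-9375

First find the eigenvalue: Lv = (-15, 10) = 5·(-3, 2), so λ = 5.
Then L^5 v = λ^5·v = 5^5·(-3, 2) = 3125·(-3, 2) = (-9375, 6250).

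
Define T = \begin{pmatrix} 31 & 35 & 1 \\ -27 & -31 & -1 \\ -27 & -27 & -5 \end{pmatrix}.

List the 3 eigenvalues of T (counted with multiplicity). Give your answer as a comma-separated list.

Compute the characteristic polynomial p(s) = det(sI - T).
Cofactor expansion gives p(s) = s^3 + 5s^2 - 16s - 80.
Try s = -4: p(-4) = 0, so -4 is a root.
Factor out (s + 4): p(s) = (s + 4)·(s^2 + s - 20).
The quadratic factors as (s + 5)·(s - 4).
Eigenvalues: -5, -4, 4.

-5, -4, 4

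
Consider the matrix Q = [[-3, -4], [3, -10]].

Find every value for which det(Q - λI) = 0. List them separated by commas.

det(Q - rI) = (-3 - r)(-10 - r) - (-4)·(3) = r^2 + 13r + 42.
This factors as (r + 7)·(r + 6) = 0.
Eigenvalues: -7, -6.

-7, -6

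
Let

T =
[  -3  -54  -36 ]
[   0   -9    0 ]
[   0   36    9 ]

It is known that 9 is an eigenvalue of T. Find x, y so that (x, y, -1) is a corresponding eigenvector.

3, 0

We need (T - 9I)v = 0.
T - 9I = [[-12, -54, -36], [0, -18, 0], [0, 36, 0]].
Row 1: (-12)·x + (-54)·y + (-36)·-1 = 0
Row 2: (0)·x + (-18)·y + (0)·-1 = 0
Row 3: (0)·x + (36)·y + (0)·-1 = 0
Solving gives x = 3, y = 0.
Check: T·(3, 0, -1) = (27, 0, -9) = 9·(3, 0, -1).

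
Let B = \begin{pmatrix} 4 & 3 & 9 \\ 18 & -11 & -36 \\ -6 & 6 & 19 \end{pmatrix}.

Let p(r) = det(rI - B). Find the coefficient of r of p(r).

p(r) = r^3 - 12r^2 + 39r - 28.
The coefficient of r is 39.

39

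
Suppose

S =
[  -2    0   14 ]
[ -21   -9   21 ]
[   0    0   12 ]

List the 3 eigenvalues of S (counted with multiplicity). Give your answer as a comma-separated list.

-9, -2, 12

The characteristic polynomial is p(r) = det(rI - S).
Expanding along the first row, p(r) = r^3 - r^2 - 114r - 216.
Try r = 12: p(12) = 0, so 12 is a root.
Dividing by (r - 12) leaves r^2 + 11r + 18.
The quadratic factors as (r + 9)·(r + 2).
Eigenvalues: -9, -2, 12.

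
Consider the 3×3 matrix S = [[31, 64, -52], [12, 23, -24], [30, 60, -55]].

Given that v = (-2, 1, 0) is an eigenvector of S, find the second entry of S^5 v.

First find the eigenvalue: Sv = (2, -1, 0) = -1·(-2, 1, 0), so λ = -1.
Then S^5 v = λ^5·v = (-1)^5·(-2, 1, 0) = -1·(-2, 1, 0) = (2, -1, 0).

-1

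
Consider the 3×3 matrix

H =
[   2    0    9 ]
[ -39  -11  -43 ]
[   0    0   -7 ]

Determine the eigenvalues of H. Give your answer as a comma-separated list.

Compute the characteristic polynomial p(λ) = det(λI - H).
Expanding the 3×3 determinant: p(λ) = λ^3 + 16λ^2 + 41λ - 154.
Rational-root test: λ = 2 gives p(2) = 0.
Factor out (λ - 2): p(λ) = (λ - 2)·(λ^2 + 18λ + 77).
The quadratic factors as (λ + 11)·(λ + 7).
Eigenvalues: -11, -7, 2.

-11, -7, 2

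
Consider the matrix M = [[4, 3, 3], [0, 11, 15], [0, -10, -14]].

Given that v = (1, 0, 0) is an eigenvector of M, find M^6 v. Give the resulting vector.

First find the eigenvalue: Mv = (4, 0, 0) = 4·(1, 0, 0), so λ = 4.
Then M^6 v = λ^6·v = 4^6·(1, 0, 0) = 4096·(1, 0, 0) = (4096, 0, 0).

(4096, 0, 0)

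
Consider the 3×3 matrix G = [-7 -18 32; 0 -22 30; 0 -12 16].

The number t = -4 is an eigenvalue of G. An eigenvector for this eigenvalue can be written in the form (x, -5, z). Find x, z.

We need (G + 4I)v = 0.
G + 4I = [[-3, -18, 32], [0, -18, 30], [0, -12, 20]].
Row 1: (-3)·x + (-18)·-5 + (32)·z = 0
Row 2: (0)·x + (-18)·-5 + (30)·z = 0
Row 3: (0)·x + (-12)·-5 + (20)·z = 0
Solving gives x = -2, z = -3.
Check: G·(-2, -5, -3) = (8, 20, 12) = -4·(-2, -5, -3).

-2, -3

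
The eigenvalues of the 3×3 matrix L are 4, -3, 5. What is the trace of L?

trace(L) is the sum of the eigenvalues: (4) + (-3) + (5) = 6.

6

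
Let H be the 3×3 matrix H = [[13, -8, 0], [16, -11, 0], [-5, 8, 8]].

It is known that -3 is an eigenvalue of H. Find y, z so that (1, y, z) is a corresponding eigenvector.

2, -1

We need (H + 3I)v = 0.
H + 3I = [[16, -8, 0], [16, -8, 0], [-5, 8, 11]].
Row 1: (16)·1 + (-8)·y + (0)·z = 0
Row 2: (16)·1 + (-8)·y + (0)·z = 0
Row 3: (-5)·1 + (8)·y + (11)·z = 0
Solving gives y = 2, z = -1.
Check: H·(1, 2, -1) = (-3, -6, 3) = -3·(1, 2, -1).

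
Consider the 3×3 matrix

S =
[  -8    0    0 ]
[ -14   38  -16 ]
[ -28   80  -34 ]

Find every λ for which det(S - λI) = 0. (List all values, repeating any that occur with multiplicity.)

-8, -2, 6

The characteristic polynomial is p(r) = det(rI - S).
Expanding along the first row, p(r) = r^3 + 4r^2 - 44r - 96.
Since p(-8) = 0, r = -8 is a root.
Dividing by (r + 8) leaves r^2 - 4r - 12.
The quadratic factors as (r + 2)·(r - 6).
Eigenvalues: -8, -2, 6.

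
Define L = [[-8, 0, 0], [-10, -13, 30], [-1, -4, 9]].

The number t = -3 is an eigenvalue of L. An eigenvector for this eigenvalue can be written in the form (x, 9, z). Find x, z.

0, 3

We need (L + 3I)v = 0.
L + 3I = [[-5, 0, 0], [-10, -10, 30], [-1, -4, 12]].
Row 1: (-5)·x + (0)·9 + (0)·z = 0
Row 2: (-10)·x + (-10)·9 + (30)·z = 0
Row 3: (-1)·x + (-4)·9 + (12)·z = 0
Solving gives x = 0, z = 3.
Check: L·(0, 9, 3) = (0, -27, -9) = -3·(0, 9, 3).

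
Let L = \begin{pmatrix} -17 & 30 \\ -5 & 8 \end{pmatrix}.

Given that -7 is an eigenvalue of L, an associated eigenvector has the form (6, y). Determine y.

We need (L + 7I)v = 0.
L + 7I = [[-10, 30], [-5, 15]].
Row 1: (-10)·6 + (30)·y = 0
Row 2: (-5)·6 + (15)·y = 0
Solving gives y = 2.
Check: L·(6, 2) = (-42, -14) = -7·(6, 2).

2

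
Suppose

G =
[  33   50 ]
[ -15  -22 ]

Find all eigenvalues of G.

det(G - μI) = (33 - μ)(-22 - μ) - (50)·(-15) = μ^2 - 11μ + 24.
This factors as (μ - 3)·(μ - 8) = 0.
Eigenvalues: 3, 8.

3, 8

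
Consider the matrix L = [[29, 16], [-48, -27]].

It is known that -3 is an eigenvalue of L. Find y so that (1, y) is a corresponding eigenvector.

We need (L + 3I)v = 0.
L + 3I = [[32, 16], [-48, -24]].
Row 1: (32)·1 + (16)·y = 0
Row 2: (-48)·1 + (-24)·y = 0
Solving gives y = -2.
Check: L·(1, -2) = (-3, 6) = -3·(1, -2).

-2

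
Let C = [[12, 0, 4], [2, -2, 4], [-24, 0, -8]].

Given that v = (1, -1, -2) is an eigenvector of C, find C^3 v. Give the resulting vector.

(64, -64, -128)

First find the eigenvalue: Cv = (4, -4, -8) = 4·(1, -1, -2), so λ = 4.
Then C^3 v = λ^3·v = 4^3·(1, -1, -2) = 64·(1, -1, -2) = (64, -64, -128).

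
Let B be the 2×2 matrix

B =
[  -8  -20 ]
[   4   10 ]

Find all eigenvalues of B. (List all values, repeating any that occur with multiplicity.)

0, 2

det(B - λI) = (-8 - λ)(10 - λ) - (-20)·(4) = λ^2 - 2λ.
This factors as λ·(λ - 2) = 0.
Eigenvalues: 0, 2.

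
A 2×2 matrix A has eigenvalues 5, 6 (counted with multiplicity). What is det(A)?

det(A) is the product of the eigenvalues: (5) · (6) = 30.

30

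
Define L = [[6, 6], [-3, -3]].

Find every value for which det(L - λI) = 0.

0, 3

det(L - tI) = (6 - t)(-3 - t) - (6)·(-3) = t^2 - 3t.
This factors as t·(t - 3) = 0.
Eigenvalues: 0, 3.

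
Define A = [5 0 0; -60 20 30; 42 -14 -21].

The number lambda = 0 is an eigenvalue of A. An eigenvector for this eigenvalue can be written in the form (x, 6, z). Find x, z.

0, -4

We need (A)v = 0.
A = [[5, 0, 0], [-60, 20, 30], [42, -14, -21]].
Row 1: (5)·x + (0)·6 + (0)·z = 0
Row 2: (-60)·x + (20)·6 + (30)·z = 0
Row 3: (42)·x + (-14)·6 + (-21)·z = 0
Solving gives x = 0, z = -4.
Check: A·(0, 6, -4) = (0, 0, 0) = 0·(0, 6, -4).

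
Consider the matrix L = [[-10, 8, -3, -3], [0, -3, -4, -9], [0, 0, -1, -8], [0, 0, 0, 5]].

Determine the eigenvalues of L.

-10, -3, -1, 5

L is upper triangular, so its eigenvalues are the diagonal entries.
Diagonal: -10, -3, -1, 5.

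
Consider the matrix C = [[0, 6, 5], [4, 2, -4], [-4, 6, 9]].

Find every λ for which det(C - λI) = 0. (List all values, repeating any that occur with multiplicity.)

2, 4, 5

Set up det(lambda·I - C) = 0.
Expanding the 3×3 determinant: p(lambda) = lambda^3 - 11·lambda^2 + 38·lambda - 40.
Try lambda = 2: p(2) = 0, so 2 is a root.
Dividing by (lambda - 2) leaves lambda^2 - 9·lambda + 20.
The quadratic factors as (lambda - 4)·(lambda - 5).
Eigenvalues: 2, 4, 5.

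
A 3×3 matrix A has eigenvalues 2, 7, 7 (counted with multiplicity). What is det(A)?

det(A) is the product of the eigenvalues: (2) · (7) · (7) = 98.

98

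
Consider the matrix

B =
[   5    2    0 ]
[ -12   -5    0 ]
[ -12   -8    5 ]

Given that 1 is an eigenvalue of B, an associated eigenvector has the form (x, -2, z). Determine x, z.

We need (B - 1I)v = 0.
B - 1I = [[4, 2, 0], [-12, -6, 0], [-12, -8, 4]].
Row 1: (4)·x + (2)·-2 + (0)·z = 0
Row 2: (-12)·x + (-6)·-2 + (0)·z = 0
Row 3: (-12)·x + (-8)·-2 + (4)·z = 0
Solving gives x = 1, z = -1.
Check: B·(1, -2, -1) = (1, -2, -1) = 1·(1, -2, -1).

1, -1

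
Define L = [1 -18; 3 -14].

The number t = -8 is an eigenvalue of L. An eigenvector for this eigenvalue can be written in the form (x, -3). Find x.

We need (L + 8I)v = 0.
L + 8I = [[9, -18], [3, -6]].
Row 1: (9)·x + (-18)·-3 = 0
Row 2: (3)·x + (-6)·-3 = 0
Solving gives x = -6.
Check: L·(-6, -3) = (48, 24) = -8·(-6, -3).

-6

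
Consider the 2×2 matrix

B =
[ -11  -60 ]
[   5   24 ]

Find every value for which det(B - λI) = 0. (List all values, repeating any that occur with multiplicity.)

4, 9

det(B - sI) = (-11 - s)(24 - s) - (-60)·(5) = s^2 - 13s + 36.
This factors as (s - 4)·(s - 9) = 0.
Eigenvalues: 4, 9.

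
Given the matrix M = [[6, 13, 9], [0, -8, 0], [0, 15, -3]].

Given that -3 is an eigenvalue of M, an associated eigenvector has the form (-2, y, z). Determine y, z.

We need (M + 3I)v = 0.
M + 3I = [[9, 13, 9], [0, -5, 0], [0, 15, 0]].
Row 1: (9)·-2 + (13)·y + (9)·z = 0
Row 2: (0)·-2 + (-5)·y + (0)·z = 0
Row 3: (0)·-2 + (15)·y + (0)·z = 0
Solving gives y = 0, z = 2.
Check: M·(-2, 0, 2) = (6, 0, -6) = -3·(-2, 0, 2).

0, 2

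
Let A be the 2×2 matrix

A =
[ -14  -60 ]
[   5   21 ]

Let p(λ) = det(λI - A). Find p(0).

p(0) = det(0·I − A) = det(−A) = (−1)^2·det(A).
det(A) = 6, so p(0) = 6.

6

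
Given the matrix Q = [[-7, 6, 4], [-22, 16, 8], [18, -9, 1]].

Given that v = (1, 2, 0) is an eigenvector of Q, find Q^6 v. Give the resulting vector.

First find the eigenvalue: Qv = (5, 10, 0) = 5·(1, 2, 0), so λ = 5.
Then Q^6 v = λ^6·v = 5^6·(1, 2, 0) = 15625·(1, 2, 0) = (15625, 31250, 0).

(15625, 31250, 0)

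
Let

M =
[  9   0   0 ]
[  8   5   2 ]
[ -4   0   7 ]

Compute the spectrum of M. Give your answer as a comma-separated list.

Set up det(lambda·I - M) = 0.
Cofactor expansion gives p(lambda) = lambda^3 - 21·lambda^2 + 143·lambda - 315.
Rational-root test: lambda = 7 gives p(7) = 0.
Factor out (lambda - 7): p(lambda) = (lambda - 7)·(lambda^2 - 14·lambda + 45).
The quadratic factors as (lambda - 5)·(lambda - 9).
Eigenvalues: 5, 7, 9.

5, 7, 9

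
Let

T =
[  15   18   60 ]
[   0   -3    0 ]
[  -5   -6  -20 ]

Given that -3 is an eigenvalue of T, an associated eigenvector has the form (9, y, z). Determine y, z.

1, -3

We need (T + 3I)v = 0.
T + 3I = [[18, 18, 60], [0, 0, 0], [-5, -6, -17]].
Row 1: (18)·9 + (18)·y + (60)·z = 0
Row 2: (0)·9 + (0)·y + (0)·z = 0
Row 3: (-5)·9 + (-6)·y + (-17)·z = 0
Solving gives y = 1, z = -3.
Check: T·(9, 1, -3) = (-27, -3, 9) = -3·(9, 1, -3).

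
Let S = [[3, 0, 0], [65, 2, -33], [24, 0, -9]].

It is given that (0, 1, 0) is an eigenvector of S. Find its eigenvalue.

2

Compute Sv: S·(0, 1, 0) = (0, 2, 0).
Since Sv = λv, compare component 2: 2 = λ·1, so λ = 2.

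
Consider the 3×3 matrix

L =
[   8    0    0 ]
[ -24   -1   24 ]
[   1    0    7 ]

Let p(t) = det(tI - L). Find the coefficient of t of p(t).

41

p(t) = t^3 - 14t^2 + 41t + 56.
The coefficient of t is 41.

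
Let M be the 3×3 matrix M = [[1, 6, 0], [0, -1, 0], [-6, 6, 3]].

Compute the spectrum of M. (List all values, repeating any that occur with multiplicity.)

-1, 1, 3

Compute the characteristic polynomial p(t) = det(tI - M).
Expanding the 3×3 determinant: p(t) = t^3 - 3t^2 - t + 3.
Try t = 3: p(3) = 0, so 3 is a root.
Dividing by (t - 3) leaves t^2 - 1.
The quadratic factors as (t + 1)·(t - 1).
Eigenvalues: -1, 1, 3.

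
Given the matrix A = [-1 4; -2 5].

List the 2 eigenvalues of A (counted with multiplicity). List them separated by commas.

det(A - rI) = (-1 - r)(5 - r) - (4)·(-2) = r^2 - 4r + 3.
This factors as (r - 1)·(r - 3) = 0.
Eigenvalues: 1, 3.

1, 3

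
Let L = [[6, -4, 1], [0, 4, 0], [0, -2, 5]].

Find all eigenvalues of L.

4, 5, 6

The characteristic polynomial is p(lambda) = det(lambda·I - L).
Cofactor expansion gives p(lambda) = lambda^3 - 15·lambda^2 + 74·lambda - 120.
Rational-root test: lambda = 4 gives p(4) = 0.
Dividing by (lambda - 4) leaves lambda^2 - 11·lambda + 30.
The quadratic factors as (lambda - 5)·(lambda - 6).
Eigenvalues: 4, 5, 6.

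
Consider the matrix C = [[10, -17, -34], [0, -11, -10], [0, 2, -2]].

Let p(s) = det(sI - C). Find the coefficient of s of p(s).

p(s) = s^3 + 3s^2 - 88s - 420.
The coefficient of s is -88.

-88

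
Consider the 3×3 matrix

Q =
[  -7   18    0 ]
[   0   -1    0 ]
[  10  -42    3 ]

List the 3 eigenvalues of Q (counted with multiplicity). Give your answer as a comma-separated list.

Compute the characteristic polynomial p(μ) = det(μI - Q).
Cofactor expansion gives p(μ) = μ^3 + 5μ^2 - 17μ - 21.
Rational-root test: μ = -1 gives p(-1) = 0.
Factor out (μ + 1): p(μ) = (μ + 1)·(μ^2 + 4μ - 21).
The quadratic factors as (μ + 7)·(μ - 3).
Eigenvalues: -7, -1, 3.

-7, -1, 3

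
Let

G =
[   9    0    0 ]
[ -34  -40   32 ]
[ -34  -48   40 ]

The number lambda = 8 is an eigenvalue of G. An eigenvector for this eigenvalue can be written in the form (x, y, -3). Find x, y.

We need (G - 8I)v = 0.
G - 8I = [[1, 0, 0], [-34, -48, 32], [-34, -48, 32]].
Row 1: (1)·x + (0)·y + (0)·-3 = 0
Row 2: (-34)·x + (-48)·y + (32)·-3 = 0
Row 3: (-34)·x + (-48)·y + (32)·-3 = 0
Solving gives x = 0, y = -2.
Check: G·(0, -2, -3) = (0, -16, -24) = 8·(0, -2, -3).

0, -2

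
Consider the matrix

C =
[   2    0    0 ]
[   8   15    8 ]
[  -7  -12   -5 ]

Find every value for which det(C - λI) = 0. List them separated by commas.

2, 3, 7

The characteristic polynomial is p(λ) = det(λI - C).
Expanding the 3×3 determinant: p(λ) = λ^3 - 12λ^2 + 41λ - 42.
Since p(2) = 0, λ = 2 is a root.
Dividing by (λ - 2) leaves λ^2 - 10λ + 21.
The quadratic factors as (λ - 3)·(λ - 7).
Eigenvalues: 2, 3, 7.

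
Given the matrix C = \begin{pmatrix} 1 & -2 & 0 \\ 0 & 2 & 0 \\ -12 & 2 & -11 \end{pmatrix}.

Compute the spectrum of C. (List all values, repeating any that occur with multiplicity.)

Compute the characteristic polynomial p(s) = det(sI - C).
Expanding the 3×3 determinant: p(s) = s^3 + 8s^2 - 31s + 22.
Rational-root test: s = -11 gives p(-11) = 0.
Factor out (s + 11): p(s) = (s + 11)·(s^2 - 3s + 2).
The quadratic factors as (s - 1)·(s - 2).
Eigenvalues: -11, 1, 2.

-11, 1, 2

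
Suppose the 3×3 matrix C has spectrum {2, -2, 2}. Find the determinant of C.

-8

det(C) is the product of the eigenvalues: (2) · (-2) · (2) = -8.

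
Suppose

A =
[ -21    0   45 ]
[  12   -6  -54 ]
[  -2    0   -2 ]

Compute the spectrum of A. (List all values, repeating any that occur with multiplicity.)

The characteristic polynomial is p(λ) = det(λI - A).
Expanding along the first row, p(λ) = λ^3 + 29λ^2 + 270λ + 792.
Rational-root test: λ = -6 gives p(-6) = 0.
Dividing by (λ + 6) leaves λ^2 + 23λ + 132.
The quadratic factors as (λ + 12)·(λ + 11).
Eigenvalues: -12, -11, -6.

-12, -11, -6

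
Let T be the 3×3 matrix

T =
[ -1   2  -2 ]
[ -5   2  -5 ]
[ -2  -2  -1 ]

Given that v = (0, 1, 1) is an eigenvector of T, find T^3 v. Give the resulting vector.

(0, -27, -27)

First find the eigenvalue: Tv = (0, -3, -3) = -3·(0, 1, 1), so λ = -3.
Then T^3 v = λ^3·v = (-3)^3·(0, 1, 1) = -27·(0, 1, 1) = (0, -27, -27).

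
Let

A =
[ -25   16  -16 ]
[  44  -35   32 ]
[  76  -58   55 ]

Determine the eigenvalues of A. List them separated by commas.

Compute the characteristic polynomial p(λ) = det(λI - A).
Cofactor expansion gives p(λ) = λ^3 + 5λ^2 - 57λ - 189.
Rational-root test: λ = -3 gives p(-3) = 0.
Factor out (λ + 3): p(λ) = (λ + 3)·(λ^2 + 2λ - 63).
The quadratic factors as (λ + 9)·(λ - 7).
Eigenvalues: -9, -3, 7.

-9, -3, 7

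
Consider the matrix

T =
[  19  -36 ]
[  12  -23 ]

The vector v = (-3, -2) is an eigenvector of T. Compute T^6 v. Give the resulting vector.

First find the eigenvalue: Tv = (15, 10) = -5·(-3, -2), so λ = -5.
Then T^6 v = λ^6·v = (-5)^6·(-3, -2) = 15625·(-3, -2) = (-46875, -31250).

(-46875, -31250)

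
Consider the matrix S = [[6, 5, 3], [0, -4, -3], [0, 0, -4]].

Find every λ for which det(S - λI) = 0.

-4, -4, 6

S is upper triangular, so its eigenvalues are the diagonal entries.
Diagonal: 6, -4, -4.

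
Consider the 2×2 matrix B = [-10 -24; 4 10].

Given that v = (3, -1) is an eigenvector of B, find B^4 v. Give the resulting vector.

(48, -16)

First find the eigenvalue: Bv = (-6, 2) = -2·(3, -1), so λ = -2.
Then B^4 v = λ^4·v = (-2)^4·(3, -1) = 16·(3, -1) = (48, -16).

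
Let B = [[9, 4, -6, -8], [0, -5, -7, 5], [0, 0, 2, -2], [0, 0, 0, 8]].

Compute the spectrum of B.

B is upper triangular, so its eigenvalues are the diagonal entries.
Diagonal: 9, -5, 2, 8.

-5, 2, 8, 9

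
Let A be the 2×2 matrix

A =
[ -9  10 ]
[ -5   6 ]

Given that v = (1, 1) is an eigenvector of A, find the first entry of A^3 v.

First find the eigenvalue: Av = (1, 1) = 1·(1, 1), so λ = 1.
Then A^3 v = λ^3·v = 1^3·(1, 1) = 1·(1, 1) = (1, 1).

1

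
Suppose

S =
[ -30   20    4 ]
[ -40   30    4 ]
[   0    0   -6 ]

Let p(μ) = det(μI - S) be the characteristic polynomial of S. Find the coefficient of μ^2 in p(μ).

The coefficient of μ^2 of det(μI - S) is −trace(S).
trace(S) = (-30) + (30) + (-6) = -6, so the coefficient is 6.

6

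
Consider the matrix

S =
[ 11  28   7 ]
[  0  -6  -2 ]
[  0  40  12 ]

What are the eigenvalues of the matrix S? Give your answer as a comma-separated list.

Compute the characteristic polynomial p(λ) = det(λI - S).
Cofactor expansion gives p(λ) = λ^3 - 17λ^2 + 74λ - 88.
Rational-root test: λ = 11 gives p(11) = 0.
Dividing by (λ - 11) leaves λ^2 - 6λ + 8.
The quadratic factors as (λ - 2)·(λ - 4).
Eigenvalues: 2, 4, 11.

2, 4, 11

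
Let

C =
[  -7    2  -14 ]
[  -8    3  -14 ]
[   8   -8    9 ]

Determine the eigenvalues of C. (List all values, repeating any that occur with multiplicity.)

Compute the characteristic polynomial p(lambda) = det(lambda·I - C).
Expanding the 3×3 determinant: p(lambda) = lambda^3 - 5·lambda^2 - 41·lambda + 45.
Since p(-5) = 0, lambda = -5 is a root.
Factor out (lambda + 5): p(lambda) = (lambda + 5)·(lambda^2 - 10·lambda + 9).
The quadratic factors as (lambda - 1)·(lambda - 9).
Eigenvalues: -5, 1, 9.

-5, 1, 9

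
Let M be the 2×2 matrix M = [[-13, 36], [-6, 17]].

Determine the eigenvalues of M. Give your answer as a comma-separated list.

det(M - rI) = (-13 - r)(17 - r) - (36)·(-6) = r^2 - 4r - 5.
This factors as (r + 1)·(r - 5) = 0.
Eigenvalues: -1, 5.

-1, 5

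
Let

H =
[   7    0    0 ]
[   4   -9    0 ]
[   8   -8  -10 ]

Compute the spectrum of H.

H is lower triangular, so its eigenvalues are the diagonal entries.
Diagonal: 7, -9, -10.

-10, -9, 7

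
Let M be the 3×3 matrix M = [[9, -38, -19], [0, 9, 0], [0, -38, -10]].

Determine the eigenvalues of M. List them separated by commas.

The characteristic polynomial is p(t) = det(tI - M).
Expanding the 3×3 determinant: p(t) = t^3 - 8t^2 - 99t + 810.
Since p(-10) = 0, t = -10 is a root.
Dividing by (t + 10) leaves t^2 - 18t + 81.
The quadratic factor is (t - 9)^2.
Eigenvalues: -10, 9, 9.

-10, 9, 9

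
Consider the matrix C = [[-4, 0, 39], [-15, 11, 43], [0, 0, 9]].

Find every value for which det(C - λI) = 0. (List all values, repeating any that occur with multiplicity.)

-4, 9, 11

Compute the characteristic polynomial p(s) = det(sI - C).
Expanding the 3×3 determinant: p(s) = s^3 - 16s^2 + 19s + 396.
Rational-root test: s = 9 gives p(9) = 0.
Dividing by (s - 9) leaves s^2 - 7s - 44.
The quadratic factors as (s + 4)·(s - 11).
Eigenvalues: -4, 9, 11.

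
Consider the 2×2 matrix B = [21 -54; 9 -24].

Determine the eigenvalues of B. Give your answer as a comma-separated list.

-6, 3

det(B - lambda·I) = (21 - lambda)(-24 - lambda) - (-54)·(9) = lambda^2 + 3·lambda - 18.
This factors as (lambda + 6)·(lambda - 3) = 0.
Eigenvalues: -6, 3.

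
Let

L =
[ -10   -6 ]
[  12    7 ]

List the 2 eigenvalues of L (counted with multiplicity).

-2, -1

det(L - rI) = (-10 - r)(7 - r) - (-6)·(12) = r^2 + 3r + 2.
This factors as (r + 2)·(r + 1) = 0.
Eigenvalues: -2, -1.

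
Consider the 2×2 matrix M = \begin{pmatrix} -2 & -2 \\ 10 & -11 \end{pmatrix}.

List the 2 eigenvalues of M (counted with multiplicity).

det(M - μI) = (-2 - μ)(-11 - μ) - (-2)·(10) = μ^2 + 13μ + 42.
This factors as (μ + 7)·(μ + 6) = 0.
Eigenvalues: -7, -6.

-7, -6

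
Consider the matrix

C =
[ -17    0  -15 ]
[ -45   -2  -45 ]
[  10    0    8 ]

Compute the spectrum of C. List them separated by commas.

-7, -2, -2

Set up det(sI - C) = 0.
Expanding the 3×3 determinant: p(s) = s^3 + 11s^2 + 32s + 28.
Since p(-2) = 0, s = -2 is a root.
Dividing by (s + 2) leaves s^2 + 9s + 14.
The quadratic factors as (s + 7)·(s + 2).
Eigenvalues: -7, -2, -2.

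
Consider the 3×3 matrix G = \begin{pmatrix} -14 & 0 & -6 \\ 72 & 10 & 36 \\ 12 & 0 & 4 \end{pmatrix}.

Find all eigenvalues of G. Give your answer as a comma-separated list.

Compute the characteristic polynomial p(μ) = det(μI - G).
Expanding along the first row, p(μ) = μ^3 - 84μ - 160.
Try μ = -2: p(-2) = 0, so -2 is a root.
Dividing by (μ + 2) leaves μ^2 - 2μ - 80.
The quadratic factors as (μ + 8)·(μ - 10).
Eigenvalues: -8, -2, 10.

-8, -2, 10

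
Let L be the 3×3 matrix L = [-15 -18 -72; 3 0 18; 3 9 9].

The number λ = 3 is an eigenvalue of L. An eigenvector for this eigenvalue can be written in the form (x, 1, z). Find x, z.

-5, 1

We need (L - 3I)v = 0.
L - 3I = [[-18, -18, -72], [3, -3, 18], [3, 9, 6]].
Row 1: (-18)·x + (-18)·1 + (-72)·z = 0
Row 2: (3)·x + (-3)·1 + (18)·z = 0
Row 3: (3)·x + (9)·1 + (6)·z = 0
Solving gives x = -5, z = 1.
Check: L·(-5, 1, 1) = (-15, 3, 3) = 3·(-5, 1, 1).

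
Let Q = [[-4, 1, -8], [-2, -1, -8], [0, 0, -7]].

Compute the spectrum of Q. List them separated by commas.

-7, -3, -2

Set up det(μI - Q) = 0.
Expanding along the first row, p(μ) = μ^3 + 12μ^2 + 41μ + 42.
Rational-root test: μ = -3 gives p(-3) = 0.
Dividing by (μ + 3) leaves μ^2 + 9μ + 14.
The quadratic factors as (μ + 7)·(μ + 2).
Eigenvalues: -7, -3, -2.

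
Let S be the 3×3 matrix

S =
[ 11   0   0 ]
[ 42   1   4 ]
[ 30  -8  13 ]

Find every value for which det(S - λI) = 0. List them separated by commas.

5, 9, 11

Compute the characteristic polynomial p(λ) = det(λI - S).
Expanding the 3×3 determinant: p(λ) = λ^3 - 25λ^2 + 199λ - 495.
Try λ = 5: p(5) = 0, so 5 is a root.
Dividing by (λ - 5) leaves λ^2 - 20λ + 99.
The quadratic factors as (λ - 9)·(λ - 11).
Eigenvalues: 5, 9, 11.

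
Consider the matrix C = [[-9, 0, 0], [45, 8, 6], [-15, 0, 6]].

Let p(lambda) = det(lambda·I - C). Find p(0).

432

p(0) = det(0·I − C) = det(−C) = (−1)^3·det(C).
det(C) = -432, so p(0) = 432.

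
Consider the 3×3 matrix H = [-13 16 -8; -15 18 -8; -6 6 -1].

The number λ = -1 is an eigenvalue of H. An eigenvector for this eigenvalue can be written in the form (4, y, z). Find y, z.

4, 2

We need (H + 1I)v = 0.
H + 1I = [[-12, 16, -8], [-15, 19, -8], [-6, 6, 0]].
Row 1: (-12)·4 + (16)·y + (-8)·z = 0
Row 2: (-15)·4 + (19)·y + (-8)·z = 0
Row 3: (-6)·4 + (6)·y + (0)·z = 0
Solving gives y = 4, z = 2.
Check: H·(4, 4, 2) = (-4, -4, -2) = -1·(4, 4, 2).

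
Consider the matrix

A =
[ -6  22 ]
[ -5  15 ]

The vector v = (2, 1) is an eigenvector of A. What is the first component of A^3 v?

250

First find the eigenvalue: Av = (10, 5) = 5·(2, 1), so λ = 5.
Then A^3 v = λ^3·v = 5^3·(2, 1) = 125·(2, 1) = (250, 125).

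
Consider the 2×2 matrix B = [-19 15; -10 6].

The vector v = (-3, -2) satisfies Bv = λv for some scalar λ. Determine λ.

Compute Bv: B·(-3, -2) = (27, 18).
Since Bv = λv, compare component 1: 27 = λ·-3, so λ = -9.

-9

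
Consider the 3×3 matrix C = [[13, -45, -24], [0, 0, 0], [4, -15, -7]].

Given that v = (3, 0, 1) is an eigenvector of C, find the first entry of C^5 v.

First find the eigenvalue: Cv = (15, 0, 5) = 5·(3, 0, 1), so λ = 5.
Then C^5 v = λ^5·v = 5^5·(3, 0, 1) = 3125·(3, 0, 1) = (9375, 0, 3125).

9375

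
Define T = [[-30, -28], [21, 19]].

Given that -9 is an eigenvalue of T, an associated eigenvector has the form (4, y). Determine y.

We need (T + 9I)v = 0.
T + 9I = [[-21, -28], [21, 28]].
Row 1: (-21)·4 + (-28)·y = 0
Row 2: (21)·4 + (28)·y = 0
Solving gives y = -3.
Check: T·(4, -3) = (-36, 27) = -9·(4, -3).

-3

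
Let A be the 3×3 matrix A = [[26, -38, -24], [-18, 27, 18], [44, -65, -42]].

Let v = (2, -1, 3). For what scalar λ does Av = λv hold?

Compute Av: A·(2, -1, 3) = (18, -9, 27).
Since Av = λv, compare component 1: 18 = λ·2, so λ = 9.

9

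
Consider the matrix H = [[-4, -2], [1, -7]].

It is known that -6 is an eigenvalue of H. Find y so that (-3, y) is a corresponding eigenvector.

We need (H + 6I)v = 0.
H + 6I = [[2, -2], [1, -1]].
Row 1: (2)·-3 + (-2)·y = 0
Row 2: (1)·-3 + (-1)·y = 0
Solving gives y = -3.
Check: H·(-3, -3) = (18, 18) = -6·(-3, -3).

-3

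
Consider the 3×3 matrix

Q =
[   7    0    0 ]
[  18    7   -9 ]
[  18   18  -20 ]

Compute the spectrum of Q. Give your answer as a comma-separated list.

Compute the characteristic polynomial p(λ) = det(λI - Q).
Cofactor expansion gives p(λ) = λ^3 + 6λ^2 - 69λ - 154.
Since p(-2) = 0, λ = -2 is a root.
Dividing by (λ + 2) leaves λ^2 + 4λ - 77.
The quadratic factors as (λ + 11)·(λ - 7).
Eigenvalues: -11, -2, 7.

-11, -2, 7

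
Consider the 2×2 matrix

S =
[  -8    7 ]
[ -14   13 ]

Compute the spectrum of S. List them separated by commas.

-1, 6

det(S - rI) = (-8 - r)(13 - r) - (7)·(-14) = r^2 - 5r - 6.
This factors as (r + 1)·(r - 6) = 0.
Eigenvalues: -1, 6.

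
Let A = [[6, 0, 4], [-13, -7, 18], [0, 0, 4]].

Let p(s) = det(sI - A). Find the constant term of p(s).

p(s) = s^3 - 3s^2 - 46s + 168.
The constant term is 168.

168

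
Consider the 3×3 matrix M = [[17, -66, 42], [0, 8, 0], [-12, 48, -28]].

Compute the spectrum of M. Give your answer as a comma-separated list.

-7, -4, 8

Compute the characteristic polynomial p(μ) = det(μI - M).
Expanding along the first row, p(μ) = μ^3 + 3μ^2 - 60μ - 224.
Since p(-4) = 0, μ = -4 is a root.
Dividing by (μ + 4) leaves μ^2 - μ - 56.
The quadratic factors as (μ + 7)·(μ - 8).
Eigenvalues: -7, -4, 8.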